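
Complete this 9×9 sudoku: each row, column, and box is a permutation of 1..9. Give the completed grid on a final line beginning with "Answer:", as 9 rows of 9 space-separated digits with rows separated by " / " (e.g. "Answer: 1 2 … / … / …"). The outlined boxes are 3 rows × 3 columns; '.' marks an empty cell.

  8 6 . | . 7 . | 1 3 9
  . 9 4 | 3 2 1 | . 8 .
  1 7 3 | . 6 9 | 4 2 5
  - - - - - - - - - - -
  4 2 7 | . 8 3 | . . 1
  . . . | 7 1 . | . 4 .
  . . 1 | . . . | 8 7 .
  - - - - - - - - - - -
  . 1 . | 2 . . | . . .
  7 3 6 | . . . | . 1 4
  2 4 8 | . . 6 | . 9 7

Step 1. [r6c2∈{5}] nothing but 5 survives at r6c2, so r6c2=5.
Step 2. [r2c9∈{6}] r2c9 is down to just 6 ⇒ r2c9=6.
Step 3. [r5c3∈{9}] r5c3's peers cover all but 9 ⇒ r5c3=9.
Step 4. [r7c3∈{5}] r7c3 is down to just 5, so r7c3=5.
Step 5. [r4c8∈{5,6}] col 8 places 5 nowhere but r4c8 ⇒ r4c8=5.
Step 6. [r5c6∈{2,5}] r5c6 is the only open cell in row 5 admitting 5, so r5c6=5.
Step 7. [r1c6∈{4}] r1c6 has the single candidate 4, so r1c6=4.
Step 8. [r6c4∈{4,6,9}] r6c4 is the only open cell in col 4 admitting 4 ⇒ r6c4=4.
Step 9. [r6c5∈{9}] r6c5 is down to just 9, so r6c5=9.
Step 10. [r8c5∈{5}] nothing but 5 survives at r8c5 ⇒ r8c5=5.
Step 11. [r6c1∈{3,6}] across row 6, 6 lands solely at r6c1, so r6c1=6.
Step 12. [r5c7∈{2,3,6}] 6 has one home in row 5: r5c7. So r5c7=6.
Step 13. [r7c7∈{3}] nothing but 3 survives at r7c7. So r7c7=3.
Step 14. [r8c6∈{8}] only 8 remains possible at r8c6. So r8c6=8.
Step 15. [r6c9∈{2,3}] across row 6, 3 lands solely at r6c9 ⇒ r6c9=3.
Step 16. [r2c7∈{7}] only 7 remains possible at r2c7 ⇒ r2c7=7.
Step 17. [r4c7∈{9}] r4c7's peers cover all but 9. So r4c7=9.
Step 18. [r2c1∈{5}] only 5 remains possible at r2c1 ⇒ r2c1=5.
Step 19. [r7c9∈{8}] r7c9's peers cover all but 8 ⇒ r7c9=8.
Step 20. [r9c4∈{1}] only 1 remains possible at r9c4, so r9c4=1.
Step 21. [r7c6∈{7}] nothing but 7 survives at r7c6. So r7c6=7.
Step 22. [r9c7∈{5}] r9c7 is down to just 5. So r9c7=5.
Step 23. [r5c1∈{3}] r5c1 has the single candidate 3, so r5c1=3.
Step 24. [r7c1∈{9}] r7c1's peers cover all but 9, so r7c1=9.
Step 25. [r8c7∈{2}] r8c7 has the single candidate 2. So r8c7=2.
Step 26. [r5c9∈{2}] r5c9's peers cover all but 2 ⇒ r5c9=2.
Step 27. [r8c4∈{9}] r8c4 has the single candidate 9, so r8c4=9.
Step 28. [r7c8∈{6}] r7c8 has the single candidate 6, so r7c8=6.
Step 29. [r9c5∈{3}] nothing but 3 survives at r9c5. So r9c5=3.
Step 30. [r1c3∈{2}] nothing but 2 survives at r1c3 ⇒ r1c3=2.
Step 31. [r5c2∈{8}] r5c2 has the single candidate 8. So r5c2=8.
Step 32. [r7c5∈{4}] nothing but 4 survives at r7c5. So r7c5=4.
Step 33. [r6c6∈{2}] only 2 remains possible at r6c6 ⇒ r6c6=2.
Step 34. [r4c4∈{6}] r4c4 has the single candidate 6, so r4c4=6.
Step 35. [r3c4∈{8}] r3c4 has the single candidate 8. So r3c4=8.
Step 36. [r1c4∈{5}] only 5 remains possible at r1c4. So r1c4=5.

Answer: 8 6 2 5 7 4 1 3 9 / 5 9 4 3 2 1 7 8 6 / 1 7 3 8 6 9 4 2 5 / 4 2 7 6 8 3 9 5 1 / 3 8 9 7 1 5 6 4 2 / 6 5 1 4 9 2 8 7 3 / 9 1 5 2 4 7 3 6 8 / 7 3 6 9 5 8 2 1 4 / 2 4 8 1 3 6 5 9 7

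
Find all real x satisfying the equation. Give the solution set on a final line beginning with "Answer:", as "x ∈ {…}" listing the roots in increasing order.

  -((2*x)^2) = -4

Step 1. [-((2*x)^2) = -4] leading − — multiply by −1 ⇒ neg: (2*x)^2 = 4.
Step 2. [(2*x)^2 = 4] 4 ≥ 0, LHS is (·)² — take ±√, so sqrt: 2*x = 2 or -2.
Step 3. [2*x = 2 or -2] 2 out front; divide by 2. So div: x = 1 or -1.

Answer: x ∈ {-1, 1}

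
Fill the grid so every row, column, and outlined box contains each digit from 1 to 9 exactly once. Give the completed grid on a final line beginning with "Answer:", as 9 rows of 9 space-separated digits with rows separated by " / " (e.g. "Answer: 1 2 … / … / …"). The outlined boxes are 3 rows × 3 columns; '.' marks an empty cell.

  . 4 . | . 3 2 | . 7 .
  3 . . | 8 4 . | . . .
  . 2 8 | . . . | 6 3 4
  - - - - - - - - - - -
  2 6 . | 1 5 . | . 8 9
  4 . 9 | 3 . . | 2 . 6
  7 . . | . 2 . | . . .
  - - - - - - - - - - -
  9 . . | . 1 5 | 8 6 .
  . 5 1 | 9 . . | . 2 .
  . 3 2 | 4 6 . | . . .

Step 1. [r6c3∈{3,5}] box 4 places 5 nowhere but r6c3. So r6c3=5.
Step 2. [r4c7∈{3,4,7}] in box 6, 7 fits only at r4c7 ⇒ r4c7=7.
Step 3. [r1c7∈{1,5,9}] in row 1, 9 fits only at r1c7 ⇒ r1c7=9.
Step 4. [r6c6∈{4,6,8,9}] row 6 places 9 nowhere but r6c6. So r6c6=9.
Step 5. [r7c2∈{7}] r7c2 has the single candidate 7 ⇒ r7c2=7.
Step 6. [r3c4∈{5,7}] in col 4, 7 fits only at r3c4, so r3c4=7.
Step 7. [r8c6∈{3,7,8}] r8c6 is the only open cell in col 6 admitting 3 ⇒ r8c6=3.
Step 8. [r6c7∈{1,3,4}] across col 7, 3 lands solely at r6c7. So r6c7=3.
Step 9. [r6c9∈{1}] r6c9 has the single candidate 1, so r6c9=1.
Step 10. [r1c1∈{1,5,6}] 1 has one home in row 1: r1c1, so r1c1=1.
Step 11. [r2c6∈{1,6}] r2c6 is the only open cell in col 6 admitting 6. So r2c6=6.
Step 12. [r9c8∈{1,5,9}] in row 9, 9 fits only at r9c8, so r9c8=9.
Step 13. [r2c8∈{1,5}] r2c8 is the only open cell in col 8 admitting 1, so r2c8=1.
Step 14. [r2c7∈{5}] r2c7's peers cover all but 5. So r2c7=5.
Step 15. [r8c9∈{7}] r8c9 is down to just 7 ⇒ r8c9=7.
Step 16. [r8c5∈{8}] only 8 remains possible at r8c5 ⇒ r8c5=8.
Step 17. [r5c6∈{7,8}] r5c6 is the only open cell in col 6 admitting 8, so r5c6=8.
Step 18. [r8c1∈{6}] r8c1 is down to just 6, so r8c1=6.
Step 19. [r5c5∈{7}] only 7 remains possible at r5c5, so r5c5=7.
Step 20. [r6c8∈{4}] r6c8 is down to just 4. So r6c8=4.
Step 21. [r2c2∈{9}] only 9 remains possible at r2c2, so r2c2=9.
Step 22. [r7c3∈{4}] nothing but 4 survives at r7c3, so r7c3=4.
Step 23. [r9c7∈{1}] only 1 remains possible at r9c7, so r9c7=1.
Step 24. [r3c1∈{5}] r3c1 has the single candidate 5 ⇒ r3c1=5.
Step 25. [r1c9∈{8}] only 8 remains possible at r1c9, so r1c9=8.
Step 26. [r9c6∈{7}] r9c6 has the single candidate 7. So r9c6=7.
Step 27. [r3c6∈{1}] nothing but 1 survives at r3c6. So r3c6=1.
Step 28. [r7c9∈{3}] r7c9 has the single candidate 3, so r7c9=3.
Step 29. [r5c2∈{1}] r5c2 is down to just 1. So r5c2=1.
Step 30. [r5c8∈{5}] only 5 remains possible at r5c8, so r5c8=5.
Step 31. [r3c5∈{9}] r3c5 has the single candidate 9. So r3c5=9.
Step 32. [r6c2∈{8}] r6c2's peers cover all but 8 ⇒ r6c2=8.
Step 33. [r1c3∈{6}] only 6 remains possible at r1c3 ⇒ r1c3=6.
Step 34. [r9c9∈{5}] nothing but 5 survives at r9c9, so r9c9=5.
Step 35. [r2c9∈{2}] only 2 remains possible at r2c9. So r2c9=2.
Step 36. [r4c3∈{3}] nothing but 3 survives at r4c3, so r4c3=3.
Step 37. [r6c4∈{6}] only 6 remains possible at r6c4. So r6c4=6.
Step 38. [r1c4∈{5}] r1c4's peers cover all but 5 ⇒ r1c4=5.
Step 39. [r2c3∈{7}] r2c3 is down to just 7 ⇒ r2c3=7.
Step 40. [r4c6∈{4}] only 4 remains possible at r4c6 ⇒ r4c6=4.
Step 41. [r7c4∈{2}] r7c4 is down to just 2, so r7c4=2.
Step 42. [r8c7∈{4}] r8c7 is down to just 4. So r8c7=4.
Step 43. [r9c1∈{8}] r9c1 has the single candidate 8, so r9c1=8.

Answer: 1 4 6 5 3 2 9 7 8 / 3 9 7 8 4 6 5 1 2 / 5 2 8 7 9 1 6 3 4 / 2 6 3 1 5 4 7 8 9 / 4 1 9 3 7 8 2 5 6 / 7 8 5 6 2 9 3 4 1 / 9 7 4 2 1 5 8 6 3 / 6 5 1 9 8 3 4 2 7 / 8 3 2 4 6 7 1 9 5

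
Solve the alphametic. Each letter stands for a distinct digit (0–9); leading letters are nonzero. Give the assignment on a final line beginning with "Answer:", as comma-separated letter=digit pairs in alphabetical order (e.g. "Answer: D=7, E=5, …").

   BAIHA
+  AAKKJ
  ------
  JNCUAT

Step 1. [col 1: A + J ≡ T (mod 10)] several values work for T in column 1 (A + J ≡ T (mod 10), carry-in 0); try T=6 ⇒ T=6.
Step 2. [col 1: A + J ≡ T (mod 10)] no forcing yet in column 1 (carry-in 0); J=1 is free and consistent — try it ⇒ J=1.
Step 3. [col 1: A + J ≡ T (mod 10)] in column 1 we have A+J≡T with carry-in 0; given J=1, T=6 and digits 1,6 already taken and all letters distinct, that pins A to 5, so A=5.
Step 4. [col 2: H + K ≡ A (mod 10)] H=3 is one option consistent with column 2 (H + K ≡ A (mod 10), carry-in 0) — take it. So H=3.
Step 5. [col 2: H + K ≡ A (mod 10)] column 2 reads H+K+carry(0)=A with H=3, A=5; with digits 1,3,5,6 already taken and all letters distinct, the only value for K is 2, so K=2.
Step 6. [col 3: I + K ≡ U (mod 10)] column 3 (I + K ≡ U (mod 10), carry-in 0) doesn't pin U yet; pick U=9 and continue ⇒ U=9.
Step 7. [col 3: I + K ≡ U (mod 10)] column 3: given K=2, U=9, carry-in 0, and digits 1,2,3,5,6,9 already taken and all letters distinct, I+K≡U (mod 10) forces I=7 ⇒ I=7.
Step 8. [col 4: A + A ≡ C (mod 10)] in column 4 we have A+A≡C with carry-in 0; given A=5 and digits 1,2,3,5,6,7,9 already taken and all letters distinct, that pins C to 0, so C=0.
Step 9. [col 5: B + A ≡ N (mod 10)] in column 5 we have B+A≡N with carry-in 1; given A=5 and digits 0,1,2,3,5,6,7,9 already taken and all letters distinct, that pins B to 8 ⇒ B=8.
Step 10. [col 5: B + A ≡ N (mod 10)] column 5: given B=8, A=5, carry-in 1, and digits 0,1,2,3,5,6,7,8,9 already taken and all letters distinct, B+A≡N (mod 10) forces N=4, so N=4.

Answer: A=5, B=8, C=0, H=3, I=7, J=1, K=2, N=4, T=6, U=9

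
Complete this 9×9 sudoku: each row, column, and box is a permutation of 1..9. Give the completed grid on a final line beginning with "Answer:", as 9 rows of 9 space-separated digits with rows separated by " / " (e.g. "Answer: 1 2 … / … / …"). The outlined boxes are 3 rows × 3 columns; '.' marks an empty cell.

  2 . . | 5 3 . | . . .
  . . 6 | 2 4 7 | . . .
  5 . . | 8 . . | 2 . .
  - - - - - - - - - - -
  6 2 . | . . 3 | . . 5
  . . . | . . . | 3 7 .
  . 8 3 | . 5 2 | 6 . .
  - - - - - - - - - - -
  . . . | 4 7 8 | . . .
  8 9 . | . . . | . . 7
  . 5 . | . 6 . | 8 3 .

Step 1. [r8c8∈{1,2,4,5,6}] in row 8, 6 fits only at r8c8. So r8c8=6.
Step 2. [r5c6∈{1,4,6,9}] 4 has one home in col 6: r5c6. So r5c6=4.
Step 3. [r5c2∈{1}] r5c2's peers cover all but 1, so r5c2=1.
Step 4. [r5c1∈{9}] r5c1 is down to just 9. So r5c1=9.
Step 5. [r1c3∈{1,4,7,8,9}] across col 3, 8 lands solely at r1c3. So r1c3=8.
Step 6. [r3c3∈{1,4,7,9}] r3c3 is the only open cell in col 3 admitting 9 ⇒ r3c3=9.
Step 7. [r7c8∈{1,2,5,9}] 2 has one home in col 8: r7c8 ⇒ r7c8=2.
Step 8. [r4c5∈{1,8,9}] 9 has one home in col 5: r4c5. So r4c5=9.
Step 9. [r2c1∈{1,3}] across box 1, 1 lands solely at r2c1. So r2c1=1.
Step 10. [r1c6∈{1,6,9}] across box 2, 9 lands solely at r1c6 ⇒ r1c6=9.
Step 11. [r9c6∈{1}] r9c6 has the single candidate 1, so r9c6=1.
Step 12. [r7c7∈{1,5,9}] r7c7 is the only open cell in row 7 admitting 5, so r7c7=5.
Step 13. [r4c8∈{1,4,8}] in row 4, 8 fits only at r4c8 ⇒ r4c8=8.
Step 14. [r7c9∈{1,9}] row 7 places 9 nowhere but r7c9. So r7c9=9.
Step 15. [r9c9∈{4}] nothing but 4 survives at r9c9, so r9c9=4.
Step 16. [r6c9∈{1}] nothing but 1 survives at r6c9 ⇒ r6c9=1.
Step 17. [r1c7∈{1,4,7}] across col 7, 7 lands solely at r1c7. So r1c7=7.
Step 18. [r6c1∈{4,7}] in col 1, 4 fits only at r6c1. So r6c1=4.
Step 19. [r2c2∈{3}] only 3 remains possible at r2c2, so r2c2=3.
Step 20. [r1c8∈{1,4}] row 1 places 1 nowhere but r1c8 ⇒ r1c8=1.
Step 21. [r8c3∈{1,2,4}] r8c3 is the only open cell in row 8 admitting 4, so r8c3=4.
Step 22. [r4c3∈{7}] r4c3 is down to just 7 ⇒ r4c3=7.
Step 23. [r1c9∈{6}] r1c9 is down to just 6, so r1c9=6.
Step 24. [r2c8∈{5,9}] 5 has one home in row 2: r2c8, so r2c8=5.
Step 25. [r3c2∈{4,7}] row 3 places 7 nowhere but r3c2 ⇒ r3c2=7.
Step 26. [r9c3∈{2}] r9c3 has the single candidate 2. So r9c3=2.
Step 27. [r5c5∈{8}] r5c5 has the single candidate 8, so r5c5=8.
Step 28. [r7c3∈{1}] only 1 remains possible at r7c3. So r7c3=1.
Step 29. [r2c9∈{8}] r2c9's peers cover all but 8, so r2c9=8.
Step 30. [r3c6∈{6}] r3c6 is down to just 6 ⇒ r3c6=6.
Step 31. [r3c5∈{1}] only 1 remains possible at r3c5. So r3c5=1.
Step 32. [r8c4∈{3}] r8c4 is down to just 3. So r8c4=3.
Step 33. [r5c4∈{6}] r5c4 is down to just 6, so r5c4=6.
Step 34. [r8c5∈{2}] r8c5 is down to just 2, so r8c5=2.
Step 35. [r8c6∈{5}] r8c6 is down to just 5, so r8c6=5.
Step 36. [r5c9∈{2}] nothing but 2 survives at r5c9, so r5c9=2.
Step 37. [r6c8∈{9}] r6c8 is down to just 9, so r6c8=9.
Step 38. [r4c4∈{1}] nothing but 1 survives at r4c4 ⇒ r4c4=1.
Step 39. [r2c7∈{9}] r2c7's peers cover all but 9 ⇒ r2c7=9.
Step 40. [r9c1∈{7}] nothing but 7 survives at r9c1. So r9c1=7.
Step 41. [r8c7∈{1}] r8c7 has the single candidate 1 ⇒ r8c7=1.
Step 42. [r1c2∈{4}] r1c2 is down to just 4. So r1c2=4.
Step 43. [r6c4∈{7}] r6c4 is down to just 7, so r6c4=7.
Step 44. [r3c8∈{4}] r3c8 is down to just 4, so r3c8=4.
Step 45. [r7c1∈{3}] nothing but 3 survives at r7c1, so r7c1=3.
Step 46. [r9c4∈{9}] nothing but 9 survives at r9c4. So r9c4=9.
Step 47. [r4c7∈{4}] r4c7 has the single candidate 4, so r4c7=4.
Step 48. [r3c9∈{3}] r3c9 is down to just 3, so r3c9=3.
Step 49. [r5c3∈{5}] nothing but 5 survives at r5c3, so r5c3=5.
Step 50. [r7c2∈{6}] r7c2's peers cover all but 6 ⇒ r7c2=6.

Answer: 2 4 8 5 3 9 7 1 6 / 1 3 6 2 4 7 9 5 8 / 5 7 9 8 1 6 2 4 3 / 6 2 7 1 9 3 4 8 5 / 9 1 5 6 8 4 3 7 2 / 4 8 3 7 5 2 6 9 1 / 3 6 1 4 7 8 5 2 9 / 8 9 4 3 2 5 1 6 7 / 7 5 2 9 6 1 8 3 4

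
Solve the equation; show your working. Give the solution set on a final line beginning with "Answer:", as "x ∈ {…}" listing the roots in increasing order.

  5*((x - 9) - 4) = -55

Step 1. [5*((x - 9) - 4) = -55] LHS = 5·(…); ÷5 both sides, so div: (x - 9) - 4 = -11.
Step 2. [(x - 9) - 4 = -11] add 4: x sits inside (… - 4), so sub: x - 9 = -7.
Step 3. [x - 9 = -7] the outer -9 inverts by adding 9 ⇒ sub: x = 2.

Answer: x ∈ {2}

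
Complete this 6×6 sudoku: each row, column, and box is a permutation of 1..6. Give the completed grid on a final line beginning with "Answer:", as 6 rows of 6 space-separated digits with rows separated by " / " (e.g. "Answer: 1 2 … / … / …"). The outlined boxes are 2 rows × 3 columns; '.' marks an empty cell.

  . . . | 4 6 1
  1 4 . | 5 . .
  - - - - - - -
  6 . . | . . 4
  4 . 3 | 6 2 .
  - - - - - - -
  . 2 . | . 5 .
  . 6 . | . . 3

Step 1. [r5c4∈{1}] r5c4's peers cover all but 1, so r5c4=1.
Step 2. [r3c3∈{1,2,5}] across row 3, 2 lands solely at r3c3 ⇒ r3c3=2.
Step 3. [r3c2∈{1,5}] row 3 places 5 nowhere but r3c2, so r3c2=5.
Step 4. [r6c3∈{1,4,5}] across row 6, 1 lands solely at r6c3 ⇒ r6c3=1.
Step 5. [r1c1∈{2,3,5}] 2 has one home in row 1: r1c1. So r1c1=2.
Step 6. [r3c5∈{1,3}] across row 3, 1 lands solely at r3c5. So r3c5=1.
Step 7. [r4c2∈{1}] only 1 remains possible at r4c2 ⇒ r4c2=1.
Step 8. [r4c6∈{5}] r4c6 is down to just 5. So r4c6=5.
Step 9. [r6c1∈{5}] r6c1 has the single candidate 5. So r6c1=5.
Step 10. [r1c2∈{3}] only 3 remains possible at r1c2 ⇒ r1c2=3.
Step 11. [r1c3∈{5}] r1c3's peers cover all but 5 ⇒ r1c3=5.
Step 12. [r5c1∈{3}] r5c1's peers cover all but 3 ⇒ r5c1=3.
Step 13. [r6c4∈{2}] r6c4 has the single candidate 2, so r6c4=2.
Step 14. [r3c4∈{3}] r3c4's peers cover all but 3 ⇒ r3c4=3.
Step 15. [r6c5∈{4}] only 4 remains possible at r6c5, so r6c5=4.
Step 16. [r5c3∈{4}] r5c3's peers cover all but 4, so r5c3=4.
Step 17. [r2c6∈{2}] only 2 remains possible at r2c6, so r2c6=2.
Step 18. [r2c5∈{3}] r2c5's peers cover all but 3 ⇒ r2c5=3.
Step 19. [r5c6∈{6}] r5c6 is down to just 6. So r5c6=6.
Step 20. [r2c3∈{6}] r2c3 has the single candidate 6. So r2c3=6.

Answer: 2 3 5 4 6 1 / 1 4 6 5 3 2 / 6 5 2 3 1 4 / 4 1 3 6 2 5 / 3 2 4 1 5 6 / 5 6 1 2 4 3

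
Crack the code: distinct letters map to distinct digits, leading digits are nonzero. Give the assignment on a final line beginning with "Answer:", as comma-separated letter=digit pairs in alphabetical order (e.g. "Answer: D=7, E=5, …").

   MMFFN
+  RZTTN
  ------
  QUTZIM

Step 1. [Q] Q is the leading digit of a 6-digit sum of two 5-digit numbers; the final carry is exactly 1 ⇒ Q=1.
Step 2. [col 1: N + N ≡ M (mod 10)] column 1 (N + N ≡ M (mod 10), carry-in 0) doesn't pin M yet; pick M=4 and continue, so M=4.
Step 3. [col 1: N + N ≡ M (mod 10)] column 1 (N + N ≡ M (mod 10), carry-in 0) doesn't pin N yet; pick N=7 and continue. So N=7.
Step 4. [col 2: F + T ≡ I (mod 10)] no forcing yet in column 2 (carry-in 1); I=9 is free and consistent — try it, so I=9.
Step 5. [col 2: F + T ≡ I (mod 10)] several values work for F in column 2 (F + T ≡ I (mod 10), carry-in 1); try F=6, so F=6.
Step 6. [col 2: F + T ≡ I (mod 10)] column 2 reads F+T+carry(1)=I with F=6, I=9; with digits 1,4,6,7,9 already taken and all letters distinct, the only value for T is 2, so T=2.
Step 7. [col 3: F + T ≡ Z (mod 10)] in column 3 we have F+T≡Z with carry-in 0; given F=6, T=2 and digits 1,2,4,6,7,9 already taken and all letters distinct, that pins Z to 8, so Z=8.
Step 8. [col 5: M + R ≡ U (mod 10)] several values work for U in column 5 (M + R ≡ U (mod 10), carry-in 1); try U=0 ⇒ U=0.
Step 9. [col 5: M + R ≡ U (mod 10)] column 5: given M=4, U=0, carry-in 1, and digits 0,1,2,4,6,7,8,9 already taken and all letters distinct, M+R≡U (mod 10) forces R=5. So R=5.

Answer: F=6, I=9, M=4, N=7, Q=1, R=5, T=2, U=0, Z=8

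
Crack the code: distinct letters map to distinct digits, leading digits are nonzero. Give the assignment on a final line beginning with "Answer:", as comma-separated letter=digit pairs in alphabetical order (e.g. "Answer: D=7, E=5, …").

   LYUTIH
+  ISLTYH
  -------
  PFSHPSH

Step 1. [P] the sum has 7 digits but both addends have 6; that extra leading digit P is the final carry, namely 1, so P=1.
Step 2. [col 1: H + H ≡ H (mod 10)] in column 1 we have H+H≡H with carry-in 0; given nothing yet and digits 1 already taken and all letters distinct, that pins H to 0. So H=0.
Step 3. [col 2: I + Y ≡ S (mod 10)] no forcing yet in column 2 (carry-in 0); Y=9 is free and consistent — try it, so Y=9.
Step 4. [col 2: I + Y ≡ S (mod 10)] several values work for S in column 2 (I + Y ≡ S (mod 10), carry-in 0); try S=7, so S=7.
Step 5. [col 2: I + Y ≡ S (mod 10)] from column 2 (Y=9, S=7, carry-in 0, digits 0,1,7,9 already taken and all letters distinct): I must equal 8 ⇒ I=8.
Step 6. [col 3: T + T ≡ P (mod 10)] column 3 reads T+T+carry(1)=P with P=1; with digits 0,1,7,8,9 already taken and all letters distinct, the only value for T is 5 ⇒ T=5.
Step 7. [col 4: U + L ≡ H (mod 10)] column 4 (U + L ≡ H (mod 10), carry-in 1) doesn't pin L yet; pick L=3 and continue. So L=3.
Step 8. [col 4: U + L ≡ H (mod 10)] from column 4 (L=3, H=0, carry-in 1, digits 0,1,3,5,7,8,9 already taken and all letters distinct): U must equal 6 ⇒ U=6.
Step 9. [col 6: L + I ≡ F (mod 10)] in column 6 we have L+I≡F with carry-in 1; given L=3, I=8 and digits 0,1,3,5,6,7,8,9 already taken and all letters distinct, that pins F to 2 ⇒ F=2.

Answer: F=2, H=0, I=8, L=3, P=1, S=7, T=5, U=6, Y=9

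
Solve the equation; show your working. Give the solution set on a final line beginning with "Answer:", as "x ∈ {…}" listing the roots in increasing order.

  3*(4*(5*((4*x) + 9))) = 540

Step 1. [3*(4*(5*((4*x) + 9))) = 540] 3·(inner) — divide through by 3. So div: 4*(5*((4*x) + 9)) = 180.
Step 2. [4*(5*((4*x) + 9)) = 180] 4 out front; divide by 4. So div: 5*((4*x) + 9) = 45.
Step 3. [5*((4*x) + 9) = 45] LHS = 5·(…); ÷5 both sides. So div: (4*x) + 9 = 9.
Step 4. [(4*x) + 9 = 9] the outer +9 inverts by subtracting 9, so sub: 4*x = 0.
Step 5. [4*x = 0] 4 out front; divide by 4. So div: x = 0.

Answer: x ∈ {0}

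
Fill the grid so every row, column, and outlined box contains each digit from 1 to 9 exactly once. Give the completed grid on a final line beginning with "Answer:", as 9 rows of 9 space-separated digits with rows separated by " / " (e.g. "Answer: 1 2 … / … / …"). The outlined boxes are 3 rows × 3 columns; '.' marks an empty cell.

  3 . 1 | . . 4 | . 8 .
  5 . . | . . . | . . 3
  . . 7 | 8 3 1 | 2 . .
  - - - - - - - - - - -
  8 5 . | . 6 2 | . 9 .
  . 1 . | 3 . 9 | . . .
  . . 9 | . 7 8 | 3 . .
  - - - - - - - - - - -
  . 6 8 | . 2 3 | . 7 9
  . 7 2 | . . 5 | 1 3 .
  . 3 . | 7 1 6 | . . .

Step 1. [r7c4∈{4}] nothing but 4 survives at r7c4. So r7c4=4.
Step 2. [r5c5∈{4,5}] r5c5 is the only open cell in col 5 admitting 4, so r5c5=4.
Step 3. [r2c5∈{9}] r2c5 has the single candidate 9, so r2c5=9.
Step 4. [r5c3∈{6}] r5c3 is down to just 6 ⇒ r5c3=6.
Step 5. [r2c3∈{4}] nothing but 4 survives at r2c3, so r2c3=4.
Step 6. [r7c7∈{5}] r7c7 has the single candidate 5. So r7c7=5.
Step 7. [r8c9∈{4,6,8}] r8c9 is the only open cell in row 8 admitting 6. So r8c9=6.
Step 8. [r6c8∈{1,2,4,5,6}] in row 6, 6 fits only at r6c8. So r6c8=6.
Step 9. [r5c1∈{2,7}] 7 has one home in col 1: r5c1. So r5c1=7.
Step 10. [r8c1∈{4,9}] 4 has one home in row 8: r8c1 ⇒ r8c1=4.
Step 11. [r1c7∈{6,7,9}] col 7 places 9 nowhere but r1c7, so r1c7=9.
Step 12. [r6c4∈{1,5}] r6c4 is the only open cell in box 5 admitting 5 ⇒ r6c4=5.
Step 13. [r1c2∈{2}] nothing but 2 survives at r1c2 ⇒ r1c2=2.
Step 14. [r6c9∈{1,2,4}] row 6 places 1 nowhere but r6c9. So r6c9=1.
Step 15. [r1c9∈{5,7}] row 1 places 7 nowhere but r1c9 ⇒ r1c9=7.
Step 16. [r4c9∈{4}] r4c9 is down to just 4. So r4c9=4.
Step 17. [r3c9∈{5}] r3c9 has the single candidate 5, so r3c9=5.
Step 18. [r9c7∈{4,8}] r9c7 is the only open cell in col 7 admitting 4, so r9c7=4.
Step 19. [r9c8∈{2}] only 2 remains possible at r9c8 ⇒ r9c8=2.
Step 20. [r3c2∈{9}] nothing but 9 survives at r3c2 ⇒ r3c2=9.
Step 21. [r5c9∈{2,8}] in row 5, 2 fits only at r5c9 ⇒ r5c9=2.
Step 22. [r2c4∈{2,6}] row 2 places 2 nowhere but r2c4. So r2c4=2.
Step 23. [r2c8∈{1}] only 1 remains possible at r2c8 ⇒ r2c8=1.
Step 24. [r9c3∈{5}] r9c3 is down to just 5 ⇒ r9c3=5.
Step 25. [r4c3∈{3}] r4c3 is down to just 3 ⇒ r4c3=3.
Step 26. [r6c1∈{2}] r6c1 has the single candidate 2. So r6c1=2.
Step 27. [r2c2∈{8}] nothing but 8 survives at r2c2. So r2c2=8.
Step 28. [r4c4∈{1}] only 1 remains possible at r4c4. So r4c4=1.
Step 29. [r3c1∈{6}] r3c1 is down to just 6. So r3c1=6.
Step 30. [r1c5∈{5}] r1c5 has the single candidate 5 ⇒ r1c5=5.
Step 31. [r4c7∈{7}] r4c7 has the single candidate 7 ⇒ r4c7=7.
Step 32. [r5c7∈{8}] nothing but 8 survives at r5c7, so r5c7=8.
Step 33. [r9c9∈{8}] r9c9 is down to just 8, so r9c9=8.
Step 34. [r3c8∈{4}] only 4 remains possible at r3c8 ⇒ r3c8=4.
Step 35. [r8c5∈{8}] r8c5 has the single candidate 8, so r8c5=8.
Step 36. [r2c6∈{7}] r2c6 is down to just 7. So r2c6=7.
Step 37. [r9c1∈{9}] r9c1 has the single candidate 9 ⇒ r9c1=9.
Step 38. [r5c8∈{5}] nothing but 5 survives at r5c8 ⇒ r5c8=5.
Step 39. [r2c7∈{6}] r2c7 has the single candidate 6 ⇒ r2c7=6.
Step 40. [r6c2∈{4}] r6c2 is down to just 4, so r6c2=4.
Step 41. [r1c4∈{6}] r1c4 has the single candidate 6 ⇒ r1c4=6.
Step 42. [r8c4∈{9}] r8c4 is down to just 9. So r8c4=9.
Step 43. [r7c1∈{1}] r7c1's peers cover all but 1. So r7c1=1.

Answer: 3 2 1 6 5 4 9 8 7 / 5 8 4 2 9 7 6 1 3 / 6 9 7 8 3 1 2 4 5 / 8 5 3 1 6 2 7 9 4 / 7 1 6 3 4 9 8 5 2 / 2 4 9 5 7 8 3 6 1 / 1 6 8 4 2 3 5 7 9 / 4 7 2 9 8 5 1 3 6 / 9 3 5 7 1 6 4 2 8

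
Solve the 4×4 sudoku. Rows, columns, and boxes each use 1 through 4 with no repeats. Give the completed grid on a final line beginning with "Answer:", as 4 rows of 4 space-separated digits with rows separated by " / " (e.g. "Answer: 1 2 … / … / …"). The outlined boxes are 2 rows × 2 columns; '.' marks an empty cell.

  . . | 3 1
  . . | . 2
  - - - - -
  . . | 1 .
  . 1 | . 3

Step 1. [r2c3∈{4}] r2c3 has the single candidate 4, so r2c3=4.
Step 2. [r4c1∈{2,4}] r4c1 is the only open cell in row 4 admitting 4. So r4c1=4.
Step 3. [r1c1∈{2}] r1c1 is down to just 2, so r1c1=2.
Step 4. [r2c2∈{3}] r2c2's peers cover all but 3, so r2c2=3.
Step 5. [r3c2∈{2}] r3c2 has the single candidate 2 ⇒ r3c2=2.
Step 6. [r3c1∈{3}] r3c1's peers cover all but 3, so r3c1=3.
Step 7. [r3c4∈{4}] r3c4's peers cover all but 4. So r3c4=4.
Step 8. [r1c2∈{4}] only 4 remains possible at r1c2. So r1c2=4.
Step 9. [r4c3∈{2}] only 2 remains possible at r4c3 ⇒ r4c3=2.
Step 10. [r2c1∈{1}] r2c1 has the single candidate 1, so r2c1=1.

Answer: 2 4 3 1 / 1 3 4 2 / 3 2 1 4 / 4 1 2 3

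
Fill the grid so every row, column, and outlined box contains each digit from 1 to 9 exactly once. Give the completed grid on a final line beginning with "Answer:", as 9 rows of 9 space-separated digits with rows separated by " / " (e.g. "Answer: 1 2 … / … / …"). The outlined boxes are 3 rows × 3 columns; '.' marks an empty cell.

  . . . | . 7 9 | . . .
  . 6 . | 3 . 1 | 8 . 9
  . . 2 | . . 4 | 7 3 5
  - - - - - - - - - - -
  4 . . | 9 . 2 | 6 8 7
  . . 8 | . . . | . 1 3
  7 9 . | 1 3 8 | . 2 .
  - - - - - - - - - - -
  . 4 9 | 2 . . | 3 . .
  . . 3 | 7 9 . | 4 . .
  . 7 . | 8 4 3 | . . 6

Step 1. [r2c1∈{5}] r2c1 is down to just 5, so r2c1=5.
Step 2. [r4c5∈{5}] r4c5's peers cover all but 5. So r4c5=5.
Step 3. [r8c8∈{5}] r8c8 is down to just 5, so r8c8=5.
Step 4. [r5c5∈{6}] r5c5 has the single candidate 6. So r5c5=6.
Step 5. [r4c3∈{1}] r4c3 is down to just 1, so r4c3=1.
Step 6. [r1c3∈{4}] r1c3's peers cover all but 4, so r1c3=4.
Step 7. [r5c1∈{2}] r5c1's peers cover all but 2 ⇒ r5c1=2.
Step 8. [r9c1∈{1}] only 1 remains possible at r9c1, so r9c1=1.
Step 9. [r8c9∈{1,2,8}] across row 8, 1 lands solely at r8c9 ⇒ r8c9=1.
Step 10. [r6c7∈{5}] only 5 remains possible at r6c7. So r6c7=5.
Step 11. [r8c6∈{6}] only 6 remains possible at r8c6. So r8c6=6.
Step 12. [r8c1∈{8}] r8c1 has the single candidate 8, so r8c1=8.
Step 13. [r1c2∈{1,3,8}] row 1 places 8 nowhere but r1c2, so r1c2=8.
Step 14. [r9c7∈{2,9}] across row 9, 2 lands solely at r9c7. So r9c7=2.
Step 15. [r1c8∈{6}] r1c8's peers cover all but 6, so r1c8=6.
Step 16. [r5c4∈{4}] r5c4 has the single candidate 4. So r5c4=4.
Step 17. [r7c6∈{5}] only 5 remains possible at r7c6. So r7c6=5.
Step 18. [r3c1∈{9}] only 9 remains possible at r3c1 ⇒ r3c1=9.
Step 19. [r6c9∈{4}] only 4 remains possible at r6c9. So r6c9=4.
Step 20. [r7c8∈{7}] nothing but 7 survives at r7c8 ⇒ r7c8=7.
Step 21. [r1c9∈{2}] r1c9 has the single candidate 2 ⇒ r1c9=2.
Step 22. [r7c5∈{1}] r7c5's peers cover all but 1. So r7c5=1.
Step 23. [r2c5∈{2}] r2c5 is down to just 2, so r2c5=2.
Step 24. [r6c3∈{6}] only 6 remains possible at r6c3, so r6c3=6.
Step 25. [r8c2∈{2}] r8c2 has the single candidate 2. So r8c2=2.
Step 26. [r4c2∈{3}] r4c2 has the single candidate 3 ⇒ r4c2=3.
Step 27. [r2c8∈{4}] nothing but 4 survives at r2c8 ⇒ r2c8=4.
Step 28. [r5c2∈{5}] r5c2 has the single candidate 5 ⇒ r5c2=5.
Step 29. [r5c7∈{9}] r5c7 is down to just 9, so r5c7=9.
Step 30. [r7c9∈{8}] r7c9 has the single candidate 8 ⇒ r7c9=8.
Step 31. [r1c7∈{1}] r1c7 is down to just 1 ⇒ r1c7=1.
Step 32. [r1c4∈{5}] only 5 remains possible at r1c4. So r1c4=5.
Step 33. [r9c3∈{5}] r9c3 has the single candidate 5, so r9c3=5.
Step 34. [r3c5∈{8}] only 8 remains possible at r3c5, so r3c5=8.
Step 35. [r2c3∈{7}] only 7 remains possible at r2c3, so r2c3=7.
Step 36. [r7c1∈{6}] r7c1 is down to just 6 ⇒ r7c1=6.
Step 37. [r9c8∈{9}] r9c8 is down to just 9 ⇒ r9c8=9.
Step 38. [r5c6∈{7}] nothing but 7 survives at r5c6, so r5c6=7.
Step 39. [r3c2∈{1}] nothing but 1 survives at r3c2. So r3c2=1.
Step 40. [r3c4∈{6}] r3c4 has the single candidate 6. So r3c4=6.
Step 41. [r1c1∈{3}] nothing but 3 survives at r1c1, so r1c1=3.

Answer: 3 8 4 5 7 9 1 6 2 / 5 6 7 3 2 1 8 4 9 / 9 1 2 6 8 4 7 3 5 / 4 3 1 9 5 2 6 8 7 / 2 5 8 4 6 7 9 1 3 / 7 9 6 1 3 8 5 2 4 / 6 4 9 2 1 5 3 7 8 / 8 2 3 7 9 6 4 5 1 / 1 7 5 8 4 3 2 9 6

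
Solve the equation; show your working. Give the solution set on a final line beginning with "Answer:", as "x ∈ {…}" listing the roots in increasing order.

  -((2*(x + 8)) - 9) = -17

Step 1. [-((2*(x + 8)) - 9) = -17] flip signs both sides ⇒ neg: (2*(x + 8)) - 9 = 17.
Step 2. [(2*(x + 8)) - 9 = 17] the outer -9 inverts by adding 9 ⇒ sub: 2*(x + 8) = 26.
Step 3. [2*(x + 8) = 26] 2·(inner) — divide through by 2, so div: x + 8 = 13.
Step 4. [x + 8 = 13] +8 is outermost — subtract 8 both sides. So sub: x = 5.

Answer: x ∈ {5}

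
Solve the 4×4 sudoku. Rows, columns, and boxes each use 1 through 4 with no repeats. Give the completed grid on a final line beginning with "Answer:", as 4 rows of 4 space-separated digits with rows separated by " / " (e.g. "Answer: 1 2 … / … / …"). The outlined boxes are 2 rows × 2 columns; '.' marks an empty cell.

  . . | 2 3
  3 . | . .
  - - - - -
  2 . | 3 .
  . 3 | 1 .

Step 1. [r3c4∈{4}] only 4 remains possible at r3c4, so r3c4=4.
Step 2. [r1c1∈{1,4}] col 1 places 1 nowhere but r1c1. So r1c1=1.
Step 3. [r2c3∈{4}] nothing but 4 survives at r2c3 ⇒ r2c3=4.
Step 4. [r4c4∈{2}] r4c4's peers cover all but 2 ⇒ r4c4=2.
Step 5. [r2c4∈{1}] only 1 remains possible at r2c4 ⇒ r2c4=1.
Step 6. [r3c2∈{1}] only 1 remains possible at r3c2 ⇒ r3c2=1.
Step 7. [r2c2∈{2}] r2c2's peers cover all but 2, so r2c2=2.
Step 8. [r1c2∈{4}] only 4 remains possible at r1c2, so r1c2=4.
Step 9. [r4c1∈{4}] r4c1 has the single candidate 4 ⇒ r4c1=4.

Answer: 1 4 2 3 / 3 2 4 1 / 2 1 3 4 / 4 3 1 2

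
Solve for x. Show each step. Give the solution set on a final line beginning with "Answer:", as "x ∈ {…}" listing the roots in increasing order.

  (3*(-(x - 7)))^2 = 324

Step 1. [(3*(-(x - 7)))^2 = 324] 324 ≥ 0, LHS is (·)² — take ±√, so sqrt: 3*(-(x - 7)) = 18 or -18.
Step 2. [3*(-(x - 7)) = 18 or -18] 3 out front; divide by 3. So div: -(x - 7) = 6 or -6.
Step 3. [-(x - 7) = 6 or -6] LHS negated; negate both sides, so neg: x - 7 = -6 or 6.
Step 4. [x - 7 = -6 or 6] -7 is outermost — add 7 both sides ⇒ sub: x = 1 or 13.

Answer: x ∈ {1, 13}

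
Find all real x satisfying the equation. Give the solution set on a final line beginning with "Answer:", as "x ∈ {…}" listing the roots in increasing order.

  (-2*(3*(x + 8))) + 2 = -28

Step 1. [(-2*(3*(x + 8))) + 2 = -28] -2 divides every term; factor it out, so factor: (3*(x + 8)) - 1 = 14.
Step 2. [(3*(x + 8)) - 1 = 14] -1 is outermost — add 1 both sides, so sub: 3*(x + 8) = 15.
Step 3. [3*(x + 8) = 15] LHS = 3·(…); ÷3 both sides ⇒ div: x + 8 = 5.
Step 4. [x + 8 = 5] 8 comes off first (subtract 8). So sub: x = -3.

Answer: x ∈ {-3}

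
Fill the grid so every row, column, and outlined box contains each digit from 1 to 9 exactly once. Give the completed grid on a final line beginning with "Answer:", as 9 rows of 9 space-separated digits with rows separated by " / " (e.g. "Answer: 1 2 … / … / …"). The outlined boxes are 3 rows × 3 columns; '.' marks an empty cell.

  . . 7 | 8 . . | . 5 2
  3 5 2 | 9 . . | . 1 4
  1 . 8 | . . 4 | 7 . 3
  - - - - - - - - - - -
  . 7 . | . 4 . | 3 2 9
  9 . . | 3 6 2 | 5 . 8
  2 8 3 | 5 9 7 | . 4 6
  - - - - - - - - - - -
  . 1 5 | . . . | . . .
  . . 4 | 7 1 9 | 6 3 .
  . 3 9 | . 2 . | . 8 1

Step 1. [r2c6∈{6}] only 6 remains possible at r2c6. So r2c6=6.
Step 2. [r1c7∈{9}] r1c7 is down to just 9 ⇒ r1c7=9.
Step 3. [r7c5∈{3,8}] r7c5 is the only open cell in col 5 admitting 8, so r7c5=8.
Step 4. [r9c7∈{4}] r9c7 has the single candidate 4. So r9c7=4.
Step 5. [r1c6∈{1,3}] r1c6 is the only open cell in row 1 admitting 1 ⇒ r1c6=1.
Step 6. [r9c4∈{6}] r9c4's peers cover all but 6. So r9c4=6.
Step 7. [r7c1∈{6,7}] in row 7, 6 fits only at r7c1. So r7c1=6.
Step 8. [r1c2∈{4,6}] 6 has one home in row 1: r1c2. So r1c2=6.
Step 9. [r5c3∈{1}] r5c3 has the single candidate 1 ⇒ r5c3=1.
Step 10. [r7c9∈{7}] nothing but 7 survives at r7c9, so r7c9=7.
Step 11. [r4c3∈{6}] r4c3 is down to just 6 ⇒ r4c3=6.
Step 12. [r2c5∈{7}] only 7 remains possible at r2c5, so r2c5=7.
Step 13. [r8c1∈{8}] r8c1 is down to just 8. So r8c1=8.
Step 14. [r8c9∈{5}] only 5 remains possible at r8c9 ⇒ r8c9=5.
Step 15. [r7c7∈{2}] r7c7 has the single candidate 2 ⇒ r7c7=2.
Step 16. [r2c7∈{8}] r2c7's peers cover all but 8 ⇒ r2c7=8.
Step 17. [r7c6∈{3}] only 3 remains possible at r7c6, so r7c6=3.
Step 18. [r5c2∈{4}] nothing but 4 survives at r5c2 ⇒ r5c2=4.
Step 19. [r4c6∈{8}] r4c6 has the single candidate 8. So r4c6=8.
Step 20. [r5c8∈{7}] r5c8 is down to just 7. So r5c8=7.
Step 21. [r9c1∈{7}] r9c1 has the single candidate 7 ⇒ r9c1=7.
Step 22. [r1c1∈{4}] nothing but 4 survives at r1c1. So r1c1=4.
Step 23. [r3c8∈{6}] nothing but 6 survives at r3c8, so r3c8=6.
Step 24. [r3c4∈{2}] only 2 remains possible at r3c4 ⇒ r3c4=2.
Step 25. [r3c5∈{5}] r3c5 has the single candidate 5 ⇒ r3c5=5.
Step 26. [r7c8∈{9}] only 9 remains possible at r7c8 ⇒ r7c8=9.
Step 27. [r3c2∈{9}] r3c2's peers cover all but 9. So r3c2=9.
Step 28. [r9c6∈{5}] r9c6 has the single candidate 5, so r9c6=5.
Step 29. [r4c4∈{1}] r4c4 has the single candidate 1. So r4c4=1.
Step 30. [r6c7∈{1}] r6c7 has the single candidate 1, so r6c7=1.
Step 31. [r7c4∈{4}] r7c4's peers cover all but 4, so r7c4=4.
Step 32. [r1c5∈{3}] r1c5 is down to just 3 ⇒ r1c5=3.
Step 33. [r4c1∈{5}] r4c1 has the single candidate 5. So r4c1=5.
Step 34. [r8c2∈{2}] r8c2 has the single candidate 2, so r8c2=2.

Answer: 4 6 7 8 3 1 9 5 2 / 3 5 2 9 7 6 8 1 4 / 1 9 8 2 5 4 7 6 3 / 5 7 6 1 4 8 3 2 9 / 9 4 1 3 6 2 5 7 8 / 2 8 3 5 9 7 1 4 6 / 6 1 5 4 8 3 2 9 7 / 8 2 4 7 1 9 6 3 5 / 7 3 9 6 2 5 4 8 1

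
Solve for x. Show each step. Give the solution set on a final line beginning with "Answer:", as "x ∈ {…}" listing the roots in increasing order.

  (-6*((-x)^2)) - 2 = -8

Step 1. [(-6*((-x)^2)) - 2 = -8] peel the -2: add 2 from each side. So sub: -6*((-x)^2) = -6.
Step 2. [-6*((-x)^2) = -6] leading coefficient -6: divide by -6 ⇒ div: (-x)^2 = 1.
Step 3. [(-x)^2 = 1] LHS squared, RHS 1 ≥ 0: apply √ (±), so sqrt: -x = 1 or -1.
Step 4. [-x = 1 or -1] flip signs both sides. So neg: x = -1 or 1.

Answer: x ∈ {-1, 1}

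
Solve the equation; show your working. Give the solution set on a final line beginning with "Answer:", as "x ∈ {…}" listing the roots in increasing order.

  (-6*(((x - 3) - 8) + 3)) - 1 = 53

Step 1. [(-6*(((x - 3) - 8) + 3)) - 1 = 53] add 1: x sits inside (… - 1) ⇒ sub: -6*(((x - 3) - 8) + 3) = 54.
Step 2. [-6*(((x - 3) - 8) + 3) = 54] -6·(inner) — divide through by -6. So div: ((x - 3) - 8) + 3 = -9.
Step 3. [((x - 3) - 8) + 3 = -9] subtract 3: x sits inside (… + 3) ⇒ sub: (x - 3) - 8 = -12.
Step 4. [(x - 3) - 8 = -12] add 8: x sits inside (… - 8), so sub: x - 3 = -4.
Step 5. [x - 3 = -4] peel the -3: add 3 from each side ⇒ sub: x = -1.

Answer: x ∈ {-1}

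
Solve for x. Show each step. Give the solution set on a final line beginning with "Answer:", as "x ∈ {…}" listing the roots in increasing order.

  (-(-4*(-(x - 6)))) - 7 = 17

Step 1. [(-(-4*(-(x - 6)))) - 7 = 17] the outer -7 inverts by adding 7. So sub: -(-4*(-(x - 6))) = 24.
Step 2. [-(-4*(-(x - 6))) = 24] flip signs both sides ⇒ neg: -4*(-(x - 6)) = -24.
Step 3. [-4*(-(x - 6)) = -24] -4·(inner) — divide through by -4 ⇒ div: -(x - 6) = 6.
Step 4. [-(x - 6) = 6] LHS negated; negate both sides, so neg: x - 6 = -6.
Step 5. [x - 6 = -6] peel the -6: add 6 from each side. So sub: x = 0.

Answer: x ∈ {0}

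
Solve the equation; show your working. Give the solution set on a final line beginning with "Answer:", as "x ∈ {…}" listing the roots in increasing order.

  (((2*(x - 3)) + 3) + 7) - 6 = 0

Step 1. [(((2*(x - 3)) + 3) + 7) - 6 = 0] -6 is outermost — add 6 both sides ⇒ sub: ((2*(x - 3)) + 3) + 7 = 6.
Step 2. [((2*(x - 3)) + 3) + 7 = 6] +7 is outermost — subtract 7 both sides, so sub: (2*(x - 3)) + 3 = -1.
Step 3. [(2*(x - 3)) + 3 = -1] 3 comes off first (subtract 3), so sub: 2*(x - 3) = -4.
Step 4. [2*(x - 3) = -4] 2 out front; divide by 2 ⇒ div: x - 3 = -2.
Step 5. [x - 3 = -2] the outer -3 inverts by adding 3. So sub: x = 1.

Answer: x ∈ {1}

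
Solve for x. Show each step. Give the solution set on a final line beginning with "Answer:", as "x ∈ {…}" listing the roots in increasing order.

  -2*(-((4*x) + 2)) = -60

Step 1. [-2*(-((4*x) + 2)) = -60] leading coefficient -2: divide by -2 ⇒ div: -((4*x) + 2) = 30.
Step 2. [-((4*x) + 2) = 30] flip signs both sides. So neg: (4*x) + 2 = -30.
Step 3. [(4*x) + 2 = -30] subtract 2: x sits inside (… + 2) ⇒ sub: 4*x = -32.
Step 4. [4*x = -32] divide by the outer 4. So div: x = -8.

Answer: x ∈ {-8}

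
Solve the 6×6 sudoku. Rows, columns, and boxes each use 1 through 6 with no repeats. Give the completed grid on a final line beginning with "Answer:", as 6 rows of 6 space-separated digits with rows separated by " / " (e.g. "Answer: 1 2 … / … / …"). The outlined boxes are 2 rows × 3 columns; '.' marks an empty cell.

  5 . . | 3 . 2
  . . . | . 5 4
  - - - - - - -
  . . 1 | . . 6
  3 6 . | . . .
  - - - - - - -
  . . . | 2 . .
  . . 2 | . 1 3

Step 1. [r1c2∈{1,4}] across row 1, 1 lands solely at r1c2, so r1c2=1.
Step 2. [r5c6∈{5}] r5c6's peers cover all but 5 ⇒ r5c6=5.
Step 3. [r1c5∈{6}] r1c5 has the single candidate 6, so r1c5=6.
Step 4. [r5c5∈{4}] r5c5 is down to just 4 ⇒ r5c5=4.
Step 5. [r4c3∈{4,5}] 5 has one home in col 3: r4c3, so r4c3=5.
Step 6. [r4c4∈{1,4}] r4c4 is the only open cell in row 4 admitting 4, so r4c4=4.
Step 7. [r5c2∈{3}] nothing but 3 survives at r5c2 ⇒ r5c2=3.
Step 8. [r5c3∈{6}] r5c3 has the single candidate 6 ⇒ r5c3=6.
Step 9. [r6c1∈{4}] r6c1's peers cover all but 4 ⇒ r6c1=4.
Step 10. [r3c1∈{2}] nothing but 2 survives at r3c1, so r3c1=2.
Step 11. [r3c4∈{5}] nothing but 5 survives at r3c4, so r3c4=5.
Step 12. [r6c2∈{5}] only 5 remains possible at r6c2 ⇒ r6c2=5.
Step 13. [r3c2∈{4}] r3c2 has the single candidate 4, so r3c2=4.
Step 14. [r4c6∈{1}] r4c6's peers cover all but 1. So r4c6=1.
Step 15. [r5c1∈{1}] r5c1 is down to just 1, so r5c1=1.
Step 16. [r2c1∈{6}] r2c1 is down to just 6, so r2c1=6.
Step 17. [r6c4∈{6}] r6c4 has the single candidate 6. So r6c4=6.
Step 18. [r1c3∈{4}] nothing but 4 survives at r1c3. So r1c3=4.
Step 19. [r2c4∈{1}] r2c4's peers cover all but 1. So r2c4=1.
Step 20. [r3c5∈{3}] only 3 remains possible at r3c5 ⇒ r3c5=3.
Step 21. [r2c3∈{3}] r2c3 is down to just 3, so r2c3=3.
Step 22. [r2c2∈{2}] r2c2 has the single candidate 2 ⇒ r2c2=2.
Step 23. [r4c5∈{2}] r4c5 is down to just 2. So r4c5=2.

Answer: 5 1 4 3 6 2 / 6 2 3 1 5 4 / 2 4 1 5 3 6 / 3 6 5 4 2 1 / 1 3 6 2 4 5 / 4 5 2 6 1 3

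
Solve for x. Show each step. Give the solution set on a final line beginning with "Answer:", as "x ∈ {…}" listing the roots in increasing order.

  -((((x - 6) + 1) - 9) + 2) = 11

Step 1. [-((((x - 6) + 1) - 9) + 2) = 11] leading − — multiply by −1, so neg: (((x - 6) + 1) - 9) + 2 = -11.
Step 2. [(((x - 6) + 1) - 9) + 2 = -11] 2 comes off first (subtract 2) ⇒ sub: ((x - 6) + 1) - 9 = -13.
Step 3. [((x - 6) + 1) - 9 = -13] -9 is outermost — add 9 both sides. So sub: (x - 6) + 1 = -4.
Step 4. [(x - 6) + 1 = -4] +1 is outermost — subtract 1 both sides, so sub: x - 6 = -5.
Step 5. [x - 6 = -5] peel the -6: add 6 from each side ⇒ sub: x = 1.

Answer: x ∈ {1}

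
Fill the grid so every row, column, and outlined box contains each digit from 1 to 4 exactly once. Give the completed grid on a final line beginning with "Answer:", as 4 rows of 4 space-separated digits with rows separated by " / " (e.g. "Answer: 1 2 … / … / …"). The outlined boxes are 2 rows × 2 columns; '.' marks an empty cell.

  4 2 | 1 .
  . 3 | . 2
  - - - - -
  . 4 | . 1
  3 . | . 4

Step 1. [r3c3∈{2,3}] 3 has one home in row 3: r3c3 ⇒ r3c3=3.
Step 2. [r4c3∈{2}] r4c3's peers cover all but 2. So r4c3=2.
Step 3. [r2c1∈{1}] r2c1's peers cover all but 1, so r2c1=1.
Step 4. [r1c4∈{3}] r1c4 is down to just 3, so r1c4=3.
Step 5. [r2c3∈{4}] r2c3 has the single candidate 4, so r2c3=4.
Step 6. [r3c1∈{2}] only 2 remains possible at r3c1 ⇒ r3c1=2.
Step 7. [r4c2∈{1}] only 1 remains possible at r4c2, so r4c2=1.

Answer: 4 2 1 3 / 1 3 4 2 / 2 4 3 1 / 3 1 2 4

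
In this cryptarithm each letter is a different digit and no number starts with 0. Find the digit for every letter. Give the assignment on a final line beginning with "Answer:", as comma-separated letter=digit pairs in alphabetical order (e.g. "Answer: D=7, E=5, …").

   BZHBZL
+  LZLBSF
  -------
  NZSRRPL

Step 1. [col 1: L + F ≡ L (mod 10)] in column 1 we have L+F≡L with carry-in 0; given nothing yet and all letters distinct, none taken yet, that pins F to 0 ⇒ F=0.
Step 2. [col 1: L + F ≡ L (mod 10)] no forcing yet in column 1 (carry-in 0); L=8 is free and consistent — try it. So L=8.
Step 3. [col 2: Z + S ≡ P (mod 10)] several values work for P in column 2 (Z + S ≡ P (mod 10), carry-in 0); try P=9 ⇒ P=9.
Step 4. [col 2: Z + S ≡ P (mod 10)] several values work for Z in column 2 (Z + S ≡ P (mod 10), carry-in 0); try Z=6. So Z=6.
Step 5. [N] N is the leading digit of a 7-digit sum of two 6-digit numbers; the final carry is exactly 1 ⇒ N=1.
Step 6. [col 2: Z + S ≡ P (mod 10)] column 2 reads Z+S+carry(0)=P with Z=6, P=9; with digits 0,1,6,8,9 already taken and all letters distinct, the only value for S is 3. So S=3.
Step 7. [col 3: B + B ≡ R (mod 10)] from column 3 (nothing yet, carry-in 0, digits 0,1,3,6,8,9 already taken and all letters distinct): R must equal 4. So R=4.
Step 8. [col 3: B + B ≡ R (mod 10)] column 3 (B + B ≡ R (mod 10), carry-in 0) doesn't pin B yet; pick B=7 and continue. So B=7.
Step 9. [col 4: H + L ≡ R (mod 10)] in column 4 we have H+L≡R with carry-in 1; given L=8, R=4 and digits 0,1,3,4,6,7,8,9 already taken and all letters distinct, that pins H to 5, so H=5.

Answer: B=7, F=0, H=5, L=8, N=1, P=9, R=4, S=3, Z=6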